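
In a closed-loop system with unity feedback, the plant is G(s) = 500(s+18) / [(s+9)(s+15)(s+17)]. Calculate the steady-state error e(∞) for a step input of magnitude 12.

System type = 0 (no poles at s=0).
K_p = lim_{s→0} G(s) = 500·18 / (9·15·17) = 200/51.
e_ss = 12/(1 + K_p) = 12/(251/51) = 612/251.

612/251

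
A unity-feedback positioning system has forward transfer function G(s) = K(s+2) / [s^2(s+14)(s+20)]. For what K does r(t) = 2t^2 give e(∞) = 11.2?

Two free integrators in G(s): this is a type 2 system.
K_a = lim_{s→0} s^2·G(s) = K·2 / (14·20) = (1/140)·K.
e_ss = 4/K_a = 11.2 ⇒ K_a = 5/14 ⇒ K = (5/14)/(1/140) = 50.

50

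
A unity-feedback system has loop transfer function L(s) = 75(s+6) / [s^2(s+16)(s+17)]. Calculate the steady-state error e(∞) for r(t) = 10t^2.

Two free integrators in L(s): this is a type 2 system.
K_a = lim_{s→0} s^2·L(s) = 75·6 / (16·17) = 225/136.
r(t) = 10t^2 gives R(s) = 20/s^3.
e_ss = 20/K_a = 20/(225/136) = 544/45.

544/45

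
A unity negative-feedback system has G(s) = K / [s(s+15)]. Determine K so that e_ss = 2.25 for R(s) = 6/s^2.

40

The open loop has one pole at the origin → type 1 system.
K_v = lim_{s→0} s·G(s) = K / (15) = (1/15)·K.
e_ss = 6/K_v = 2.25 ⇒ K_v = 8/3 ⇒ K = (8/3)/(1/15) = 40.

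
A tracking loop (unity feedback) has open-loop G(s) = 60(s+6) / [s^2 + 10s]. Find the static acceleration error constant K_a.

0

The denominator has no term below 10s — 1 pole at s=0, type 1.
K_a = lim_{s→0} s^2·G(s) = 0 (the extra factor of s kills the finite limit).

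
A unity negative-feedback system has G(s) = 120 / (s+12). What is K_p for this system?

10

G(s) has no factors of s in the denominator, so the system is type 0.
K_p = lim_{s→0} G(s) = 120 / (12) = 10.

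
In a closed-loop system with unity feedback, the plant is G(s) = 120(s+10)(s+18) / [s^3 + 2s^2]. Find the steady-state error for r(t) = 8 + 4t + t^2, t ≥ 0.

1/5400

The denominator has no term below 2s^2 — 2 poles at s=0, type 2. By superposition:
  • 8: tracked with zero error.
  • 4t: tracked with zero error.
  • t^2: e_ss = 2/K_a with K_a=10800 → 1/5400.
Total e_ss = 1/5400.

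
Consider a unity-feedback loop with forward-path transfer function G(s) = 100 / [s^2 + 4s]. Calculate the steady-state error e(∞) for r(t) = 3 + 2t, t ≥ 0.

Lowest-order denominator term is 4s, so the open loop has 1 pole at the origin → type 1 system. Taking each input component in turn:
  • 3: tracked with zero error.
  • 2t: e_ss = 2/K_v with K_v=25 → 0.08.
Total e_ss = 0.08.

0.08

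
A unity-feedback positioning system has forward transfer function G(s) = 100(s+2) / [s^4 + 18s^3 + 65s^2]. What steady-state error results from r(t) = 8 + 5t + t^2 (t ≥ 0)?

0.65

The denominator has no term below 65s^2 — 2 poles at s=0, type 2. Taking each input component in turn:
  • 8: tracked with zero error.
  • 5t: tracked with zero error.
  • t^2: e_ss = 2/K_a with K_a=40/13 → 0.65.
Total e_ss = 0.65.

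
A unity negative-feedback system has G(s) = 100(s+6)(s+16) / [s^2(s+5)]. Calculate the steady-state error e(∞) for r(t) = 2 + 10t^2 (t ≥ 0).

1/96

G(s) has two factors of s in the denominator, so the system is type 2. By superposition:
  • 2: tracked with zero error.
  • 10t^2: e_ss = 20/K_a with K_a=1920 → 1/96.
Total e_ss = 1/96.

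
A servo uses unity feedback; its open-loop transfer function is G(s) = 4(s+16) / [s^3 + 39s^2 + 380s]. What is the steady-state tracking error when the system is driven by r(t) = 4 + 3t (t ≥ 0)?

Lowest-order denominator term is 380s, so the open loop has 1 pole at the origin → type 1 system. Taking each input component in turn:
  • 4: tracked with zero error.
  • 3t: e_ss = 3/K_v with K_v=16/95 → 17.8125.
Total e_ss = 17.8125.

17.8125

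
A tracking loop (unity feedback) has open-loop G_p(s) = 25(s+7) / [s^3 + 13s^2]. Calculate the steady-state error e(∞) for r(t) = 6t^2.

The denominator has no term below 13s^2 — 2 poles at s=0, type 2.
K_a = lim_{s→0} s^2·G_p(s) = 25·7 / 13 = 175/13.
r(t) = 6t^2 gives R(s) = 12/s^3.
e_ss = 12/K_a = 12/(175/13) = 156/175.

156/175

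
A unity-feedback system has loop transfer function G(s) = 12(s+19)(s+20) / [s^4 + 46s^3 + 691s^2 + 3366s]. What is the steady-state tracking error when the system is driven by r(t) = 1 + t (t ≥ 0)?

The denominator has no term below 3366s — 1 pole at s=0, type 1. By superposition:
  • 1: tracked with zero error.
  • t: e_ss = 1/K_v with K_v=760/561 → 561/760.
Total e_ss = 561/760.

561/760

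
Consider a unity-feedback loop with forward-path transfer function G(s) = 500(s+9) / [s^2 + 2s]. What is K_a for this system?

Lowest-order denominator term is 2s, so the open loop has 1 pole at the origin → type 1 system.
K_a = lim_{s→0} s^2·G(s) = 0 (the extra factor of s kills the finite limit).

0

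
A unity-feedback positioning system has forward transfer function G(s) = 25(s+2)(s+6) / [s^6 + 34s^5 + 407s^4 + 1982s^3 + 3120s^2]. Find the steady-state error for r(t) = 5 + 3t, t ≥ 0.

Factoring s^2 from the denominator leaves a polynomial with constant term 3120, so the system is type 2. Taking each input component in turn:
  • 5: tracked with zero error.
  • 3t: tracked with zero error.
Total e_ss = 0.

0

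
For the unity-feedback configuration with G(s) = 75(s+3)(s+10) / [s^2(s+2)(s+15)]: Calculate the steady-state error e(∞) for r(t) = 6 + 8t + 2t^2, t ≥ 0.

4/75

The open loop has two poles at the origin → type 2 system. Taking each input component in turn:
  • 6: tracked with zero error.
  • 8t: tracked with zero error.
  • 2t^2: e_ss = 4/K_a with K_a=75 → 4/75.
Total e_ss = 4/75.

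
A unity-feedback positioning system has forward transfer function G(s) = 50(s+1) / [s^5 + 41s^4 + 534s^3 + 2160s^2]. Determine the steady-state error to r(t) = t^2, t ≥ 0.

The denominator has no term below 2160s^2 — 2 poles at s=0, type 2.
K_a = lim_{s→0} s^2·G(s) = 50·1 / 2160 = 5/216.
r(t) = t^2 gives R(s) = 2/s^3.
e_ss = 2/K_a = 2/(5/216) = 86.4.

86.4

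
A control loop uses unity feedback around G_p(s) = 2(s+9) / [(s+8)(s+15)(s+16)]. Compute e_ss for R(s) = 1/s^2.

G_p(s) has no factors of s in the denominator, so the system is type 0.
For a type-0 system K_v = 0, so e_ss to a ramp input is unbounded.

infinity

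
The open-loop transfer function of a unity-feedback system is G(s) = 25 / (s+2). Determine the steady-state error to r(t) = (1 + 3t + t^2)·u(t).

System type = 0 (no poles at s=0). By superposition:
  • 1: e_ss = 1/(1+K_p) with K_p=12.5 → 2/27.
  • 3t: a type-0 system cannot track it, e_ss → ∞.
  • t^2: a type-0 system cannot track it, e_ss → ∞.
The unbounded component dominates.

infinity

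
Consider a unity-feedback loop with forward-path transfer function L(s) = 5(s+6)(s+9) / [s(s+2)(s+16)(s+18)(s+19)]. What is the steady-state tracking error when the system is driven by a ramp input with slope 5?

608/3

System type = 1 (one pole at s=0).
K_v = lim_{s→0} s·L(s) = 5·6·9 / (2·16·18·19) = 15/608.
e_ss = 5/K_v = 5/(15/608) = 608/3.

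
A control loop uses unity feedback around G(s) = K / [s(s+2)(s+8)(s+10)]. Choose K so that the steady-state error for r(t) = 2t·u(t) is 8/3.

One free integrator in G(s): this is a type 1 system.
K_v = lim_{s→0} s·G(s) = K / (2·8·10) = (1/160)·K.
e_ss = 2/K_v = 8/3 ⇒ K_v = 0.75 ⇒ K = 0.75/(1/160) = 120.

120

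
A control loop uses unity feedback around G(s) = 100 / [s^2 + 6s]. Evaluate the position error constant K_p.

infinity

K_p = lim_{s→0} G(s); with 1 pole at the origin the limit diverges, so K_p = ∞.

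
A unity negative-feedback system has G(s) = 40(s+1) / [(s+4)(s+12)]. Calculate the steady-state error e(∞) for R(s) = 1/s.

6/11

No free integrators in G(s): this is a type 0 system.
K_p = lim_{s→0} G(s) = 40·1 / (4·12) = 5/6.
e_ss = 1/(1 + K_p) = 1/(11/6) = 6/11.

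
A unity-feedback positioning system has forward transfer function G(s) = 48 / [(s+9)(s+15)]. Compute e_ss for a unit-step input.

45/61

G(s) has no factors of s in the denominator, so the system is type 0.
K_p = lim_{s→0} G(s) = 48 / (9·15) = 16/45.
e_ss = 1/(1 + K_p) = 1/(61/45) = 45/61.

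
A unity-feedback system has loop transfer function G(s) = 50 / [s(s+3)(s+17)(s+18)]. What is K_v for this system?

25/459

G(s) has one factor of s in the denominator, so the system is type 1.
K_v = lim_{s→0} s·G(s) = 50 / (3·17·18) = 25/459.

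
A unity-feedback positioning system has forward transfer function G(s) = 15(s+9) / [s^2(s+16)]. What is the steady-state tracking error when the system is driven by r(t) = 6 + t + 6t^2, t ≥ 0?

64/45

Two free integrators in G(s): this is a type 2 system. Taking each input component in turn:
  • 6: tracked with zero error.
  • t: tracked with zero error.
  • 6t^2: e_ss = 12/K_a with K_a=8.4375 → 64/45.
Total e_ss = 64/45.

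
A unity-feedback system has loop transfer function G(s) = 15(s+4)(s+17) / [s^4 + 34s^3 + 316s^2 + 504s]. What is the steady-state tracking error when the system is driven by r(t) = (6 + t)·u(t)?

42/85

Lowest-order denominator term is 504s, so the open loop has 1 pole at the origin → type 1 system. By superposition:
  • 6: tracked with zero error.
  • t: e_ss = 1/K_v with K_v=85/42 → 42/85.
Total e_ss = 42/85.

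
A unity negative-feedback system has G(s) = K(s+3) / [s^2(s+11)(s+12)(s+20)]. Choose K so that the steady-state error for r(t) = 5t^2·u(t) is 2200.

4

The open loop has two poles at the origin → type 2 system.
K_a = lim_{s→0} s^2·G(s) = K·3 / (11·12·20) = (1/880)·K.
e_ss = 10/K_a = 2200 ⇒ K_a = 1/220 ⇒ K = (1/220)/(1/880) = 4.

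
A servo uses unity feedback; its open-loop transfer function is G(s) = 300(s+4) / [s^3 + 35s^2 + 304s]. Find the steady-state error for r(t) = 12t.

The denominator has no term below 304s — 1 pole at s=0, type 1.
K_v = lim_{s→0} s·G(s) = 300·4 / 304 = 75/19.
e_ss = 12/K_v = 12/(75/19) = 3.04.

3.04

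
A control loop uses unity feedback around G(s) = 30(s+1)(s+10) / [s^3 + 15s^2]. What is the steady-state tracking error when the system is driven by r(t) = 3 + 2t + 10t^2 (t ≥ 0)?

Lowest-order denominator term is 15s^2, so the open loop has 2 poles at the origin → type 2 system. Taking each input component in turn:
  • 3: tracked with zero error.
  • 2t: tracked with zero error.
  • 10t^2: e_ss = 20/K_a with K_a=20 → 1.
Total e_ss = 1.

1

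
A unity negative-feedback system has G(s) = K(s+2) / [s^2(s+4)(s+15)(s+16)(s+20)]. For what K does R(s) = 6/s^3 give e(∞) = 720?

80

The open loop has two poles at the origin → type 2 system.
K_a = lim_{s→0} s^2·G(s) = K·2 / (4·15·16·20) = (1/9600)·K.
e_ss = 6/K_a = 720 ⇒ K_a = 1/120 ⇒ K = (1/120)/(1/9600) = 80.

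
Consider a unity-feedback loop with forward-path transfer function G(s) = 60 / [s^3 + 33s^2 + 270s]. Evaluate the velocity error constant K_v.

Lowest-order denominator term is 270s, so the open loop has 1 pole at the origin → type 1 system.
K_v = lim_{s→0} s·G(s) = 60 / 270 = 2/9.

2/9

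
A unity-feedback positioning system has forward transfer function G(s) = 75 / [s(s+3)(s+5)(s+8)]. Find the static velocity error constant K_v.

0.625

The open loop has one pole at the origin → type 1 system.
K_v = lim_{s→0} s·G(s) = 75 / (3·5·8) = 0.625.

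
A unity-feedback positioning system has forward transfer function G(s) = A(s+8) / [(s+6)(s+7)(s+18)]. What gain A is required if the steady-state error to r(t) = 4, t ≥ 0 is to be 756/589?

200

The open loop has no poles at the origin → type 0 system.
K_p = lim_{s→0} G(s) = A·8 / (6·7·18) = (2/189)·A.
e_ss = 4/(1 + K_p) = 756/589 ⇒ 1 + (2/189)·A = 589/189 ⇒ A = 200.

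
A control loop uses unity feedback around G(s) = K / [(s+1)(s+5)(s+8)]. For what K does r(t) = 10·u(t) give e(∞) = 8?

No free integrators in G(s): this is a type 0 system.
K_p = lim_{s→0} G(s) = K / (1·5·8) = 0.025·K.
e_ss = 10/(1 + K_p) = 8 ⇒ 1 + 0.025·K = 1.25 ⇒ K = 10.

10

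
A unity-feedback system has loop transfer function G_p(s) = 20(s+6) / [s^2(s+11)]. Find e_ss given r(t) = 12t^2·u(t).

2.2

G_p(s) has two factors of s in the denominator, so the system is type 2.
K_a = lim_{s→0} s^2·G_p(s) = 20·6 / (11) = 120/11.
r(t) = 12t^2 gives R(s) = 24/s^3.
e_ss = 24/K_a = 24/(120/11) = 2.2.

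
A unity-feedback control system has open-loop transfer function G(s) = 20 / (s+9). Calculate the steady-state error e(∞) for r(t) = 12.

108/29

System type = 0 (no poles at s=0).
K_p = lim_{s→0} G(s) = 20 / (9) = 20/9.
e_ss = 12/(1 + K_p) = 12/(29/9) = 108/29.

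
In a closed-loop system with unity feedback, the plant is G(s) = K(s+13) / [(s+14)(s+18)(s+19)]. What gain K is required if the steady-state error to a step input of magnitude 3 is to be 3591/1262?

20

G(s) has no factors of s in the denominator, so the system is type 0.
K_p = lim_{s→0} G(s) = K·13 / (14·18·19) = (13/4788)·K.
e_ss = 3/(1 + K_p) = 3591/1262 ⇒ 1 + (13/4788)·K = 1262/1197 ⇒ K = 20.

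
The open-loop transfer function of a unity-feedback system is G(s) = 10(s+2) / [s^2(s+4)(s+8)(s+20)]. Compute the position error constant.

infinity

K_p = lim_{s→0} G(s); with 2 poles at the origin the limit diverges, so K_p = ∞.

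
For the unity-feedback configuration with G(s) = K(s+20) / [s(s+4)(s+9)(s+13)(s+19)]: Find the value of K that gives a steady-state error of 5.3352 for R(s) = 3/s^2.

250

System type = 1 (one pole at s=0).
K_v = lim_{s→0} s·G(s) = K·20 / (4·9·13·19) = (5/2223)·K.
e_ss = 3/K_v = 5.3352 ⇒ K_v = 1250/2223 ⇒ K = (1250/2223)/(5/2223) = 250.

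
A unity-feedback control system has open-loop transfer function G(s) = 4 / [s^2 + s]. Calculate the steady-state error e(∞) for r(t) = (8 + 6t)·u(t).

1.5

Factoring s from the denominator leaves a polynomial with constant term 1, so the system is type 1. Treating each term separately:
  • 8: tracked with zero error.
  • 6t: e_ss = 6/K_v with K_v=4 → 1.5.
Total e_ss = 1.5.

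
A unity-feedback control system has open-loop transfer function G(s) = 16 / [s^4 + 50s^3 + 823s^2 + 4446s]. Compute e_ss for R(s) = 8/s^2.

2223

The denominator has no term below 4446s — 1 pole at s=0, type 1.
K_v = lim_{s→0} s·G(s) = 16 / 4446 = 8/2223.
e_ss = 8/K_v = 8/(8/2223) = 2223.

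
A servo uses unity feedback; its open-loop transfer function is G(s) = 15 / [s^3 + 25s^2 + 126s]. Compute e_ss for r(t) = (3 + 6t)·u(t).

50.4

The denominator has no term below 126s — 1 pole at s=0, type 1. By superposition:
  • 3: tracked with zero error.
  • 6t: e_ss = 6/K_v with K_v=5/42 → 50.4.
Total e_ss = 50.4.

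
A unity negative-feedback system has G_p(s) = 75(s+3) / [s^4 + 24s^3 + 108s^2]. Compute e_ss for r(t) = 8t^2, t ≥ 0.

Lowest-order denominator term is 108s^2, so the open loop has 2 poles at the origin → type 2 system.
K_a = lim_{s→0} s^2·G_p(s) = 75·3 / 108 = 25/12.
r(t) = 8t^2 gives R(s) = 16/s^3.
e_ss = 16/K_a = 16/(25/12) = 7.68.

7.68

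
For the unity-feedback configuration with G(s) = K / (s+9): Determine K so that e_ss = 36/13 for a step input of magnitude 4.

4

No free integrators in G(s): this is a type 0 system.
K_p = lim_{s→0} G(s) = K / (9) = (1/9)·K.
e_ss = 4/(1 + K_p) = 36/13 ⇒ 1 + (1/9)·K = 13/9 ⇒ K = 4.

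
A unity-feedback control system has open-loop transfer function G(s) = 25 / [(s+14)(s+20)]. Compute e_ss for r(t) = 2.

G(s) has no factors of s in the denominator, so the system is type 0.
K_p = lim_{s→0} G(s) = 25 / (14·20) = 5/56.
e_ss = 2/(1 + K_p) = 2/(61/56) = 112/61.

112/61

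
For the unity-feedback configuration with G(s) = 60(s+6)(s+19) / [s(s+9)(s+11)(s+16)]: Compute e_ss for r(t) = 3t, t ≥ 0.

One free integrator in G(s): this is a type 1 system.
K_v = lim_{s→0} s·G(s) = 60·6·19 / (9·11·16) = 95/22.
e_ss = 3/K_v = 3/(95/22) = 66/95.

66/95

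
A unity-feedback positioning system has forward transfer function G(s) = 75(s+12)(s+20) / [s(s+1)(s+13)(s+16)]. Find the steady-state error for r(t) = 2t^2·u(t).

infinity

G(s) has one factor of s in the denominator, so the system is type 1.
For a type-1 system K_a = 0, so e_ss to a parabolic input is unbounded.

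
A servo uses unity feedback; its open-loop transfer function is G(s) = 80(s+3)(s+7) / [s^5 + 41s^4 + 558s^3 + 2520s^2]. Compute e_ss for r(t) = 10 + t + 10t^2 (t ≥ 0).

30

Factoring s^2 from the denominator leaves a polynomial with constant term 2520, so the system is type 2. Taking each input component in turn:
  • 10: tracked with zero error.
  • t: tracked with zero error.
  • 10t^2: e_ss = 20/K_a with K_a=2/3 → 30.
Total e_ss = 30.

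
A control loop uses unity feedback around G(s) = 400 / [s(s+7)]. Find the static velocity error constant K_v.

400/7

The open loop has one pole at the origin → type 1 system.
K_v = lim_{s→0} s·G(s) = 400 / (7) = 400/7.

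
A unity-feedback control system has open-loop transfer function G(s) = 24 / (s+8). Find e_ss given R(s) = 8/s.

2

System type = 0 (no poles at s=0).
K_p = lim_{s→0} G(s) = 24 / (8) = 3.
e_ss = 8/(1 + K_p) = 8/4 = 2.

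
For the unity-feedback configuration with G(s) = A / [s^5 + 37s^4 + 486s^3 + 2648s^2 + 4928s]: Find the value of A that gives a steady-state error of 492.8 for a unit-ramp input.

Lowest-order denominator term is 4928s, so the open loop has 1 pole at the origin → type 1 system.
K_v = lim_{s→0} s·G(s) = A / 4928 = (1/4928)·A.
e_ss = 1/K_v = 492.8 ⇒ K_v = 5/2464 ⇒ A = (5/2464)/(1/4928) = 10.

10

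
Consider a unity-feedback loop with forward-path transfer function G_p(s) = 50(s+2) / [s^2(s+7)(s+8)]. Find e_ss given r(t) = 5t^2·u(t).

5.6

The open loop has two poles at the origin → type 2 system.
K_a = lim_{s→0} s^2·G_p(s) = 50·2 / (7·8) = 25/14.
r(t) = 5t^2 gives R(s) = 10/s^3.
e_ss = 10/K_a = 10/(25/14) = 5.6.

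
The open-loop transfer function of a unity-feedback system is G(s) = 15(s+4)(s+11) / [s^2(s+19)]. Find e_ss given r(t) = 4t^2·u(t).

38/165

G(s) has two factors of s in the denominator, so the system is type 2.
K_a = lim_{s→0} s^2·G(s) = 15·4·11 / (19) = 660/19.
r(t) = 4t^2 gives R(s) = 8/s^3.
e_ss = 8/K_a = 8/(660/19) = 38/165.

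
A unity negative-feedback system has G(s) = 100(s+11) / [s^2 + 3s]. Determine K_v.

Lowest-order denominator term is 3s, so the open loop has 1 pole at the origin → type 1 system.
K_v = lim_{s→0} s·G(s) = 100·11 / 3 = 1100/3.

1100/3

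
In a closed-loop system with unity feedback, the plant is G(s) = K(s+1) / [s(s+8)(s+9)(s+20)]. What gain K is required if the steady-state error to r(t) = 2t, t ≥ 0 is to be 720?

One free integrator in G(s): this is a type 1 system.
K_v = lim_{s→0} s·G(s) = K·1 / (8·9·20) = (1/1440)·K.
e_ss = 2/K_v = 720 ⇒ K_v = 1/360 ⇒ K = (1/360)/(1/1440) = 4.

4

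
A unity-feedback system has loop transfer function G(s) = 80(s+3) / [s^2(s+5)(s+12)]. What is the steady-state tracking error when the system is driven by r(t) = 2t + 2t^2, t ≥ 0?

Two free integrators in G(s): this is a type 2 system. Taking each input component in turn:
  • 2t: tracked with zero error.
  • 2t^2: e_ss = 4/K_a with K_a=4 → 1.
Total e_ss = 1.

1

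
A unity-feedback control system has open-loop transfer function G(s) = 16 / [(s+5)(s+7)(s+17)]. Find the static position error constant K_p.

16/595

The open loop has no poles at the origin → type 0 system.
K_p = lim_{s→0} G(s) = 16 / (5·7·17) = 16/595.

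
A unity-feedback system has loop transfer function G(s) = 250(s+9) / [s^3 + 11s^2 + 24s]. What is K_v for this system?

Lowest-order denominator term is 24s, so the open loop has 1 pole at the origin → type 1 system.
K_v = lim_{s→0} s·G(s) = 250·9 / 24 = 93.75.

93.75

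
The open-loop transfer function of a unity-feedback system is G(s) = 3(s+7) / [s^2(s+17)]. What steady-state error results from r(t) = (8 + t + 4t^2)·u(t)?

The open loop has two poles at the origin → type 2 system. Taking each input component in turn:
  • 8: tracked with zero error.
  • t: tracked with zero error.
  • 4t^2: e_ss = 8/K_a with K_a=21/17 → 136/21.
Total e_ss = 136/21.

136/21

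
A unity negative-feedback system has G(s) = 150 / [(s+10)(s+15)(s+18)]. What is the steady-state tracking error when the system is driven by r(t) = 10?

The open loop has no poles at the origin → type 0 system.
K_p = lim_{s→0} G(s) = 150 / (10·15·18) = 1/18.
e_ss = 10/(1 + K_p) = 10/(19/18) = 180/19.

180/19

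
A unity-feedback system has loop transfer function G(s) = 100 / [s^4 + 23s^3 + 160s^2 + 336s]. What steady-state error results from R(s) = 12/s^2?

The denominator has no term below 336s — 1 pole at s=0, type 1.
K_v = lim_{s→0} s·G(s) = 100 / 336 = 25/84.
e_ss = 12/K_v = 12/(25/84) = 40.32.

40.32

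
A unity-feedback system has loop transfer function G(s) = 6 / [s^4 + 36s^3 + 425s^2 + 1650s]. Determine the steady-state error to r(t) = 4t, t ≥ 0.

Factoring s from the denominator leaves a polynomial with constant term 1650, so the system is type 1.
K_v = lim_{s→0} s·G(s) = 6 / 1650 = 1/275.
e_ss = 4/K_v = 4/(1/275) = 1100.

1100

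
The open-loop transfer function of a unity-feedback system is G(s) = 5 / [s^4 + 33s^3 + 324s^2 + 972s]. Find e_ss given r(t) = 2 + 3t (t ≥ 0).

Factoring s from the denominator leaves a polynomial with constant term 972, so the system is type 1. Treating each term separately:
  • 2: tracked with zero error.
  • 3t: e_ss = 3/K_v with K_v=5/972 → 583.2.
Total e_ss = 583.2.

583.2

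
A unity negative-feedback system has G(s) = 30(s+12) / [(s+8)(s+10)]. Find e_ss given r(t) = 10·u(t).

G(s) has no factors of s in the denominator, so the system is type 0.
K_p = lim_{s→0} G(s) = 30·12 / (8·10) = 4.5.
e_ss = 10/(1 + K_p) = 10/5.5 = 20/11.

20/11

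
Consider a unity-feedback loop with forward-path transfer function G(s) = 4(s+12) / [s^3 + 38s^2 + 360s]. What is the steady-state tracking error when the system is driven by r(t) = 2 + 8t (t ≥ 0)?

60

Factoring s from the denominator leaves a polynomial with constant term 360, so the system is type 1. Taking each input component in turn:
  • 2: tracked with zero error.
  • 8t: e_ss = 8/K_v with K_v=2/15 → 60.
Total e_ss = 60.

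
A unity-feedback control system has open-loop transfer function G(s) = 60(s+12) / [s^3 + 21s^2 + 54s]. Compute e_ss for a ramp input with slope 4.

0.3

Lowest-order denominator term is 54s, so the open loop has 1 pole at the origin → type 1 system.
K_v = lim_{s→0} s·G(s) = 60·12 / 54 = 40/3.
e_ss = 4/K_v = 4/(40/3) = 0.3.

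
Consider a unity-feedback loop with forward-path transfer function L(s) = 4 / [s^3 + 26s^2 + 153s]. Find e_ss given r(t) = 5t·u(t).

The denominator has no term below 153s — 1 pole at s=0, type 1.
K_v = lim_{s→0} s·L(s) = 4 / 153 = 4/153.
e_ss = 5/K_v = 5/(4/153) = 191.25.

191.25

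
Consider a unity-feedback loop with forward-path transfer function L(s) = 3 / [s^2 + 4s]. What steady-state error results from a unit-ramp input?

4/3

Lowest-order denominator term is 4s, so the open loop has 1 pole at the origin → type 1 system.
K_v = lim_{s→0} s·L(s) = 3 / 4 = 0.75.
e_ss = 1/K_v = 1/0.75 = 4/3.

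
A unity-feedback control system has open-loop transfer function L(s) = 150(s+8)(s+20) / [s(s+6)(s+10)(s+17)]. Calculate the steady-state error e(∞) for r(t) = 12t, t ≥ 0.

0.51

The open loop has one pole at the origin → type 1 system.
K_v = lim_{s→0} s·L(s) = 150·8·20 / (6·10·17) = 400/17.
e_ss = 12/K_v = 12/(400/17) = 0.51.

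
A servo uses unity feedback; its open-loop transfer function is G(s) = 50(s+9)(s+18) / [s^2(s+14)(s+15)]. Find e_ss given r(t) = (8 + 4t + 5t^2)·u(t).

The open loop has two poles at the origin → type 2 system. By superposition:
  • 8: tracked with zero error.
  • 4t: tracked with zero error.
  • 5t^2: e_ss = 10/K_a with K_a=270/7 → 7/27.
Total e_ss = 7/27.

7/27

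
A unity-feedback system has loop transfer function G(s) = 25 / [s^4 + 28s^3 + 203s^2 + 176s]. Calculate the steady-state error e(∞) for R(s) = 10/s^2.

The denominator has no term below 176s — 1 pole at s=0, type 1.
K_v = lim_{s→0} s·G(s) = 25 / 176 = 25/176.
e_ss = 10/K_v = 10/(25/176) = 70.4.

70.4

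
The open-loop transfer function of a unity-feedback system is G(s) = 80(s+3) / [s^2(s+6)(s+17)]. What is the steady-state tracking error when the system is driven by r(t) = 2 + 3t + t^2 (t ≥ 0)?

0.85

System type = 2 (two poles at s=0). Treating each term separately:
  • 2: tracked with zero error.
  • 3t: tracked with zero error.
  • t^2: e_ss = 2/K_a with K_a=40/17 → 0.85.
Total e_ss = 0.85.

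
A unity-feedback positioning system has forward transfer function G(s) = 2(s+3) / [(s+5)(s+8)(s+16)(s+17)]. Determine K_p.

3/5440

No free integrators in G(s): this is a type 0 system.
K_p = lim_{s→0} G(s) = 2·3 / (5·8·16·17) = 3/5440.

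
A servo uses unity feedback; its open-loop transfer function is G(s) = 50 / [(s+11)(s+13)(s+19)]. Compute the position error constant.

50/2717

G(s) has no factors of s in the denominator, so the system is type 0.
K_p = lim_{s→0} G(s) = 50 / (11·13·19) = 50/2717.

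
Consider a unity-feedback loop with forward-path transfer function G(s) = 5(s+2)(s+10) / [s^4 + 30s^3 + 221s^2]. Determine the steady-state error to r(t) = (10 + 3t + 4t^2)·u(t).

Lowest-order denominator term is 221s^2, so the open loop has 2 poles at the origin → type 2 system. Taking each input component in turn:
  • 10: tracked with zero error.
  • 3t: tracked with zero error.
  • 4t^2: e_ss = 8/K_a with K_a=100/221 → 17.68.
Total e_ss = 17.68.

17.68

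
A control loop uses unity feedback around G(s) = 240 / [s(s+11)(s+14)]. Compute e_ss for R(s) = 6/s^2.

The open loop has one pole at the origin → type 1 system.
K_v = lim_{s→0} s·G(s) = 240 / (11·14) = 120/77.
e_ss = 6/K_v = 6/(120/77) = 3.85.

3.85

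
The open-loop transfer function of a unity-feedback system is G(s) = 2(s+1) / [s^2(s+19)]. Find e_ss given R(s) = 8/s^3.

Two free integrators in G(s): this is a type 2 system.
K_a = lim_{s→0} s^2·G(s) = 2·1 / (19) = 2/19.
r(t) = 4t^2 gives R(s) = 8/s^3.
e_ss = 8/K_a = 8/(2/19) = 76.

76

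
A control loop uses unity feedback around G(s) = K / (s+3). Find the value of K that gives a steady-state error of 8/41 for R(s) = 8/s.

The open loop has no poles at the origin → type 0 system.
K_p = lim_{s→0} G(s) = K / (3) = (1/3)·K.
e_ss = 8/(1 + K_p) = 8/41 ⇒ 1 + (1/3)·K = 41 ⇒ K = 120.

120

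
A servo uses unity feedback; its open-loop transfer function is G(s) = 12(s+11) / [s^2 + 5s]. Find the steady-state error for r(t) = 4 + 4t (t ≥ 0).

Lowest-order denominator term is 5s, so the open loop has 1 pole at the origin → type 1 system. Taking each input component in turn:
  • 4: tracked with zero error.
  • 4t: e_ss = 4/K_v with K_v=26.4 → 5/33.
Total e_ss = 5/33.

5/33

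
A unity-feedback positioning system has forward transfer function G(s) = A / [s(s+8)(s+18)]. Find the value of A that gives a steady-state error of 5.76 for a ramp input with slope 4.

100

The open loop has one pole at the origin → type 1 system.
K_v = lim_{s→0} s·G(s) = A / (8·18) = (1/144)·A.
e_ss = 4/K_v = 5.76 ⇒ K_v = 25/36 ⇒ A = (25/36)/(1/144) = 100.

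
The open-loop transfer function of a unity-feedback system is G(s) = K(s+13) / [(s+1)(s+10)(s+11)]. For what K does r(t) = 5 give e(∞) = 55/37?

System type = 0 (no poles at s=0).
K_p = lim_{s→0} G(s) = K·13 / (1·10·11) = (13/110)·K.
e_ss = 5/(1 + K_p) = 55/37 ⇒ 1 + (13/110)·K = 37/11 ⇒ K = 20.

20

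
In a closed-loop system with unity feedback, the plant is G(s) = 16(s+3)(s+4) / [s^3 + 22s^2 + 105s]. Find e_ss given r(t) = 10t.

Factoring s from the denominator leaves a polynomial with constant term 105, so the system is type 1.
K_v = lim_{s→0} s·G(s) = 16·3·4 / 105 = 64/35.
e_ss = 10/K_v = 10/(64/35) = 175/32.

175/32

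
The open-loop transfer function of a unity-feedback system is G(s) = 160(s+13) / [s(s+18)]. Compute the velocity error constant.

1040/9

G(s) has one factor of s in the denominator, so the system is type 1.
K_v = lim_{s→0} s·G(s) = 160·13 / (18) = 1040/9.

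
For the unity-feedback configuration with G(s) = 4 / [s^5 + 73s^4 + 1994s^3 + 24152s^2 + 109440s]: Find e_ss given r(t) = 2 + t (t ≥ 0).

27360

Factoring s from the denominator leaves a polynomial with constant term 109440, so the system is type 1. By superposition:
  • 2: tracked with zero error.
  • t: e_ss = 1/K_v with K_v=1/27360 → 27360.
Total e_ss = 27360.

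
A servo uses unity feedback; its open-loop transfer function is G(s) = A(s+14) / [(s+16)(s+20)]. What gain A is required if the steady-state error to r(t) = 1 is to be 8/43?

100

The open loop has no poles at the origin → type 0 system.
K_p = lim_{s→0} G(s) = A·14 / (16·20) = (7/160)·A.
e_ss = 1/(1 + K_p) = 8/43 ⇒ 1 + (7/160)·A = 5.375 ⇒ A = 100.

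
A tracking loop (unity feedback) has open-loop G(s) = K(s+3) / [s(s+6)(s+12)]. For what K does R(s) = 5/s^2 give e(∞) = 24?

System type = 1 (one pole at s=0).
K_v = lim_{s→0} s·G(s) = K·3 / (6·12) = (1/24)·K.
e_ss = 5/K_v = 24 ⇒ K_v = 5/24 ⇒ K = (5/24)/(1/24) = 5.

5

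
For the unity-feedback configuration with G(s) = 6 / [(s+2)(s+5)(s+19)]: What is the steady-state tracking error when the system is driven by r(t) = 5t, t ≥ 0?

G(s) has no factors of s in the denominator, so the system is type 0.
For a type-0 system K_v = 0, so e_ss to a ramp input is unbounded.

infinity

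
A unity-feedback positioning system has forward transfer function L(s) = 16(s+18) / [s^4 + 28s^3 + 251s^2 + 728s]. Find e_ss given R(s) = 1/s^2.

The denominator has no term below 728s — 1 pole at s=0, type 1.
K_v = lim_{s→0} s·L(s) = 16·18 / 728 = 36/91.
e_ss = 1/K_v = 1/(36/91) = 91/36.

91/36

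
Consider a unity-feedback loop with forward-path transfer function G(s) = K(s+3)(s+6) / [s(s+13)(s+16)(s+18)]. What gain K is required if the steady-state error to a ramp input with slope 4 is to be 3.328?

250

G(s) has one factor of s in the denominator, so the system is type 1.
K_v = lim_{s→0} s·G(s) = K·3·6 / (13·16·18) = (1/208)·K.
e_ss = 4/K_v = 3.328 ⇒ K_v = 125/104 ⇒ K = (125/104)/(1/208) = 250.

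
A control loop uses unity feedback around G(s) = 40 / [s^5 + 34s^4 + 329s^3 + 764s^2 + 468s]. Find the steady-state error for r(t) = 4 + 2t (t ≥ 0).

23.4

Factoring s from the denominator leaves a polynomial with constant term 468, so the system is type 1. Treating each term separately:
  • 4: tracked with zero error.
  • 2t: e_ss = 2/K_v with K_v=10/117 → 23.4.
Total e_ss = 23.4.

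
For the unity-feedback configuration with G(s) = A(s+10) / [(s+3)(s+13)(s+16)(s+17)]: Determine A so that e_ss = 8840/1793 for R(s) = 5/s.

No free integrators in G(s): this is a type 0 system.
K_p = lim_{s→0} G(s) = A·10 / (3·13·16·17) = (5/5304)·A.
e_ss = 5/(1 + K_p) = 8840/1793 ⇒ 1 + (5/5304)·A = 1793/1768 ⇒ A = 15.

15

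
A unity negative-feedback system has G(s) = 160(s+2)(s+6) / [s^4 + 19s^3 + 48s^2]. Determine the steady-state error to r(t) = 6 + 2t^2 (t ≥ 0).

The denominator has no term below 48s^2 — 2 poles at s=0, type 2. Treating each term separately:
  • 6: tracked with zero error.
  • 2t^2: e_ss = 4/K_a with K_a=40 → 0.1.
Total e_ss = 0.1.

0.1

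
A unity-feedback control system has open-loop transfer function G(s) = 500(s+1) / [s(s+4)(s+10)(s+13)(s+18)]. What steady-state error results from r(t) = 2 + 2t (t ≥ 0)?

The open loop has one pole at the origin → type 1 system. Taking each input component in turn:
  • 2: tracked with zero error.
  • 2t: e_ss = 2/K_v with K_v=25/468 → 37.44.
Total e_ss = 37.44.

37.44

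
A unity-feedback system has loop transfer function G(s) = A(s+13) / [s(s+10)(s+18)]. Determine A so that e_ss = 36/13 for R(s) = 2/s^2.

The open loop has one pole at the origin → type 1 system.
K_v = lim_{s→0} s·G(s) = A·13 / (10·18) = (13/180)·A.
e_ss = 2/K_v = 36/13 ⇒ K_v = 13/18 ⇒ A = (13/18)/(13/180) = 10.

10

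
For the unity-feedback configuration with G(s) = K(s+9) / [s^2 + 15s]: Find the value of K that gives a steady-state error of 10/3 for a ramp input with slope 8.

4

The denominator has no term below 15s — 1 pole at s=0, type 1.
K_v = lim_{s→0} s·G(s) = K·9 / 15 = 0.6·K.
e_ss = 8/K_v = 10/3 ⇒ K_v = 2.4 ⇒ K = 2.4/0.6 = 4.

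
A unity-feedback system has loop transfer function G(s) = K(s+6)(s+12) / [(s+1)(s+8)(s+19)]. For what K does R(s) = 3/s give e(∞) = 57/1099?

120

The open loop has no poles at the origin → type 0 system.
K_p = lim_{s→0} G(s) = K·6·12 / (1·8·19) = (9/19)·K.
e_ss = 3/(1 + K_p) = 57/1099 ⇒ 1 + (9/19)·K = 1099/19 ⇒ K = 120.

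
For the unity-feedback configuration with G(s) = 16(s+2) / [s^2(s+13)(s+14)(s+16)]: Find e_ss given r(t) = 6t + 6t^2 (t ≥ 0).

1092

Two free integrators in G(s): this is a type 2 system. Taking each input component in turn:
  • 6t: tracked with zero error.
  • 6t^2: e_ss = 12/K_a with K_a=1/91 → 1092.
Total e_ss = 1092.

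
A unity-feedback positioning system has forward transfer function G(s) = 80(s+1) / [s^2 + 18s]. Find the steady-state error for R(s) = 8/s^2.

Lowest-order denominator term is 18s, so the open loop has 1 pole at the origin → type 1 system.
K_v = lim_{s→0} s·G(s) = 80·1 / 18 = 40/9.
e_ss = 8/K_v = 8/(40/9) = 1.8.

1.8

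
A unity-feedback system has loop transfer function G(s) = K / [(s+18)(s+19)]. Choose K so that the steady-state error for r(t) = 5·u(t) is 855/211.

The open loop has no poles at the origin → type 0 system.
K_p = lim_{s→0} G(s) = K / (18·19) = (1/342)·K.
e_ss = 5/(1 + K_p) = 855/211 ⇒ 1 + (1/342)·K = 211/171 ⇒ K = 80.

80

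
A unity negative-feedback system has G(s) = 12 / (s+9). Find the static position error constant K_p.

No free integrators in G(s): this is a type 0 system.
K_p = lim_{s→0} G(s) = 12 / (9) = 4/3.

4/3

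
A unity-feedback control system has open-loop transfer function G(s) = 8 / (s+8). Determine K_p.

1

System type = 0 (no poles at s=0).
K_p = lim_{s→0} G(s) = 8 / (8) = 1.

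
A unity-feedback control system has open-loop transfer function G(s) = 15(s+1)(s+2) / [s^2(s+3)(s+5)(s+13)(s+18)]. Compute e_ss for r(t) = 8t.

0

System type = 2 (two poles at s=0).
K_v = ∞ for a type-2 system; e_ss to a ramp is zero.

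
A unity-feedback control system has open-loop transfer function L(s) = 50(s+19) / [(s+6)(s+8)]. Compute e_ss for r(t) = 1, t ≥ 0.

24/499

The open loop has no poles at the origin → type 0 system.
K_p = lim_{s→0} L(s) = 50·19 / (6·8) = 475/24.
e_ss = 1/(1 + K_p) = 1/(499/24) = 24/499.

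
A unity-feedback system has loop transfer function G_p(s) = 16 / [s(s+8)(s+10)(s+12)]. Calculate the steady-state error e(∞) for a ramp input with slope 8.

480

The open loop has one pole at the origin → type 1 system.
K_v = lim_{s→0} s·G_p(s) = 16 / (8·10·12) = 1/60.
e_ss = 8/K_v = 8/(1/60) = 480.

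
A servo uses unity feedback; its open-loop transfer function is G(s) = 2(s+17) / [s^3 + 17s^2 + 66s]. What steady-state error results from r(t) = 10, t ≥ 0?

The denominator has no term below 66s — 1 pole at s=0, type 1.
A type-1 system has K_p = ∞, so it tracks a step input with zero steady-state error.

0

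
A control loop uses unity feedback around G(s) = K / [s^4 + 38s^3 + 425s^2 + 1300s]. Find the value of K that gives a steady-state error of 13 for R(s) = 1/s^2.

100

Factoring s from the denominator leaves a polynomial with constant term 1300, so the system is type 1.
K_v = lim_{s→0} s·G(s) = K / 1300 = (1/1300)·K.
e_ss = 1/K_v = 13 ⇒ K_v = 1/13 ⇒ K = (1/13)/(1/1300) = 100.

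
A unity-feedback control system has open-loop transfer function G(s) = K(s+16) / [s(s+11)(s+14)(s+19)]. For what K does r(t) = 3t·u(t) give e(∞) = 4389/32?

G(s) has one factor of s in the denominator, so the system is type 1.
K_v = lim_{s→0} s·G(s) = K·16 / (11·14·19) = (8/1463)·K.
e_ss = 3/K_v = 4389/32 ⇒ K_v = 32/1463 ⇒ K = (32/1463)/(8/1463) = 4.

4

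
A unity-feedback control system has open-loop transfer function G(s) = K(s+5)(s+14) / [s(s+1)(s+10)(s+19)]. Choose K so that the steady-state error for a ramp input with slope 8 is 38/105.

60

G(s) has one factor of s in the denominator, so the system is type 1.
K_v = lim_{s→0} s·G(s) = K·5·14 / (1·10·19) = (7/19)·K.
e_ss = 8/K_v = 38/105 ⇒ K_v = 420/19 ⇒ K = (420/19)/(7/19) = 60.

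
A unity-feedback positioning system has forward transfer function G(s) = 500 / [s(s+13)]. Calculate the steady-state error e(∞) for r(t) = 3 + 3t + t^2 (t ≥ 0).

infinity

The open loop has one pole at the origin → type 1 system. By superposition:
  • 3: tracked with zero error.
  • 3t: e_ss = 3/K_v with K_v=500/13 → 0.078.
  • t^2: a type-1 system cannot track it, e_ss → ∞.
The unbounded component dominates.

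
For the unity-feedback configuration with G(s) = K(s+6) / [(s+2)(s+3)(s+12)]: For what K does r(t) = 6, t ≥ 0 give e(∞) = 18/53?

200

G(s) has no factors of s in the denominator, so the system is type 0.
K_p = lim_{s→0} G(s) = K·6 / (2·3·12) = (1/12)·K.
e_ss = 6/(1 + K_p) = 18/53 ⇒ 1 + (1/12)·K = 53/3 ⇒ K = 200.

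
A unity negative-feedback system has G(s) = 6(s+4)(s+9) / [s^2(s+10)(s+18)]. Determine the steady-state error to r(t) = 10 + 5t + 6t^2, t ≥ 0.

Two free integrators in G(s): this is a type 2 system. By superposition:
  • 10: tracked with zero error.
  • 5t: tracked with zero error.
  • 6t^2: e_ss = 12/K_a with K_a=1.2 → 10.
Total e_ss = 10.

10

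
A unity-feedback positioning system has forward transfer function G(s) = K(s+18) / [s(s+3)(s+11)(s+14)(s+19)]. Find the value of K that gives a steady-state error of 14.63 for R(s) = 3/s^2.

100

System type = 1 (one pole at s=0).
K_v = lim_{s→0} s·G(s) = K·18 / (3·11·14·19) = (3/1463)·K.
e_ss = 3/K_v = 14.63 ⇒ K_v = 300/1463 ⇒ K = (300/1463)/(3/1463) = 100.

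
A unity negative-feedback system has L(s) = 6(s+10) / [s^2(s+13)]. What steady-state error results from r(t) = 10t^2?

13/3

The open loop has two poles at the origin → type 2 system.
K_a = lim_{s→0} s^2·L(s) = 6·10 / (13) = 60/13.
r(t) = 10t^2 gives R(s) = 20/s^3.
e_ss = 20/K_a = 20/(60/13) = 13/3.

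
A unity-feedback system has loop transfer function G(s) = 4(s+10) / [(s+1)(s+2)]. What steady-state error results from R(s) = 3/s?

1/7

G(s) has no factors of s in the denominator, so the system is type 0.
K_p = lim_{s→0} G(s) = 4·10 / (1·2) = 20.
e_ss = 3/(1 + K_p) = 3/21 = 1/7.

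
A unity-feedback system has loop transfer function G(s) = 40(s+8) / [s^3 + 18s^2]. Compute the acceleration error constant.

160/9

Lowest-order denominator term is 18s^2, so the open loop has 2 poles at the origin → type 2 system.
K_a = lim_{s→0} s^2·G(s) = 40·8 / 18 = 160/9.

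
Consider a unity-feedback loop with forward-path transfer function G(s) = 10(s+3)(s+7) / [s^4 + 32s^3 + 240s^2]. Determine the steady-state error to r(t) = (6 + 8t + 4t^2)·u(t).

64/7

Lowest-order denominator term is 240s^2, so the open loop has 2 poles at the origin → type 2 system. Treating each term separately:
  • 6: tracked with zero error.
  • 8t: tracked with zero error.
  • 4t^2: e_ss = 8/K_a with K_a=0.875 → 64/7.
Total e_ss = 64/7.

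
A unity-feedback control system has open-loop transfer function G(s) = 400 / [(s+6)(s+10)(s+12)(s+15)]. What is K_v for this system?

The open loop has no poles at the origin → type 0 system.
K_v = lim_{s→0} s·G(s) = 0 (the extra factor of s kills the finite limit).

0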